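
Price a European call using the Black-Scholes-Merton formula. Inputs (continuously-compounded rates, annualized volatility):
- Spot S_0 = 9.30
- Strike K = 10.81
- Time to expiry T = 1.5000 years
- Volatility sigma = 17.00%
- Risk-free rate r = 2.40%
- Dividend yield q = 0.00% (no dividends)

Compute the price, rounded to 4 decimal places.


Answer: Price = 0.3739

Derivation:
d1 = (ln(S/K) + (r - q + 0.5*sigma^2) * T) / (sigma * sqrt(T)) = -0.44562573
d2 = d1 - sigma * sqrt(T) = -0.65383236
exp(-rT) = 0.96464029; exp(-qT) = 1.00000000
C = S_0 * exp(-qT) * N(d1) - K * exp(-rT) * N(d2)
N(d1) = 0.32793381; N(d2) = 0.25660991
C = 9.3000 * 1.00000000 * 0.32793381 - 10.8100 * 0.96464029 * 0.25660991 = 0.3739


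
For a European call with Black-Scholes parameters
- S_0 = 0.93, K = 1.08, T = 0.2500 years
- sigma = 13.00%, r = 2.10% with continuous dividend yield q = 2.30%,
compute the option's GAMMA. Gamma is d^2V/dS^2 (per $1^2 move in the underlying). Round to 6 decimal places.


Answer: Gamma = 0.492574

Derivation:
d1 = -2.2756805226; d2 = -2.3406805226
phi(d1) = 0.0299477988; exp(-qT) = 0.9942664996; exp(-rT) = 0.9947637572
Gamma = exp(-qT) * phi(d1) / (S * sigma * sqrt(T)) = 0.9942664996 * 0.0299477988 / (0.9300 * 0.1300 * 0.5000000000) = 0.492574


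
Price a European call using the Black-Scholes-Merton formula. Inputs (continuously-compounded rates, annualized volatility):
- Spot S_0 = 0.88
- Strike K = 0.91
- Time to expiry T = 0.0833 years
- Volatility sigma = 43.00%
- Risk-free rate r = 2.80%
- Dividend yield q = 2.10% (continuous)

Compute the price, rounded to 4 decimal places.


Answer: Price = 0.0310

Derivation:
d1 = (ln(S/K) + (r - q + 0.5*sigma^2) * T) / (sigma * sqrt(T)) = -0.20336336
d2 = d1 - sigma * sqrt(T) = -0.32746884
exp(-rT) = 0.99767032; exp(-qT) = 0.99825223
C = S_0 * exp(-qT) * N(d1) - K * exp(-rT) * N(d2)
N(d1) = 0.41942552; N(d2) = 0.37165665
C = 0.8800 * 0.99825223 * 0.41942552 - 0.9100 * 0.99767032 * 0.37165665 = 0.0310


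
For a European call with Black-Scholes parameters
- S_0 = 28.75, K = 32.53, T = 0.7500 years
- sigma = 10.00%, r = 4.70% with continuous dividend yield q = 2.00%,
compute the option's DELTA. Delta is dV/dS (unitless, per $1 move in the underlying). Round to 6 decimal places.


Answer: Delta = 0.123369

Derivation:
d1 = -1.1492154018; d2 = -1.2358179422
phi(d1) = 0.2061221029; exp(-qT) = 0.9851119396; exp(-rT) = 0.9653640451
N(d1) = 0.1252335858
Delta = exp(-qT) * N(d1) = 0.9851119396 * 0.1252335858 = 0.123369


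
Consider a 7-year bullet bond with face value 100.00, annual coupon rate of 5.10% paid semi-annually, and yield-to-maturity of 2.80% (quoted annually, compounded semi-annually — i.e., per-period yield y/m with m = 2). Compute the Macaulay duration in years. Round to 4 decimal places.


Coupon per period c = face * coupon_rate / m = 2.550000
Periods per year m = 2; per-period yield y/m = 0.014000
Number of cashflows N = 14
Cashflows (t years, CF_t, discount factor 1/(1+y/m)^(m*t), PV):
  t = 0.5000: CF_t = 2.550000, DF = 0.986193, PV = 2.514793
  t = 1.0000: CF_t = 2.550000, DF = 0.972577, PV = 2.480072
  t = 1.5000: CF_t = 2.550000, DF = 0.959149, PV = 2.445830
  t = 2.0000: CF_t = 2.550000, DF = 0.945906, PV = 2.412061
  t = 2.5000: CF_t = 2.550000, DF = 0.932847, PV = 2.378759
  t = 3.0000: CF_t = 2.550000, DF = 0.919967, PV = 2.345916
  t = 3.5000: CF_t = 2.550000, DF = 0.907265, PV = 2.313527
  t = 4.0000: CF_t = 2.550000, DF = 0.894739, PV = 2.281584
  t = 4.5000: CF_t = 2.550000, DF = 0.882386, PV = 2.250083
  t = 5.0000: CF_t = 2.550000, DF = 0.870203, PV = 2.219017
  t = 5.5000: CF_t = 2.550000, DF = 0.858188, PV = 2.188380
  t = 6.0000: CF_t = 2.550000, DF = 0.846339, PV = 2.158165
  t = 6.5000: CF_t = 2.550000, DF = 0.834654, PV = 2.128368
  t = 7.0000: CF_t = 102.550000, DF = 0.823130, PV = 84.412020
Price P = sum_t PV_t = 114.528576
Macaulay numerator sum_t t * PV_t:
  t * PV_t at t = 0.5000: 1.257396
  t * PV_t at t = 1.0000: 2.480072
  t * PV_t at t = 1.5000: 3.668745
  t * PV_t at t = 2.0000: 4.824123
  t * PV_t at t = 2.5000: 5.946897
  t * PV_t at t = 3.0000: 7.037748
  t * PV_t at t = 3.5000: 8.097343
  t * PV_t at t = 4.0000: 9.126338
  t * PV_t at t = 4.5000: 10.125375
  t * PV_t at t = 5.0000: 11.095085
  t * PV_t at t = 5.5000: 12.036088
  t * PV_t at t = 6.0000: 12.948992
  t * PV_t at t = 6.5000: 13.834393
  t * PV_t at t = 7.0000: 590.884142
Macaulay duration D = (sum_t t * PV_t) / P = 693.362738 / 114.528576 = 6.054059

Answer: Macaulay duration = 6.0541 years


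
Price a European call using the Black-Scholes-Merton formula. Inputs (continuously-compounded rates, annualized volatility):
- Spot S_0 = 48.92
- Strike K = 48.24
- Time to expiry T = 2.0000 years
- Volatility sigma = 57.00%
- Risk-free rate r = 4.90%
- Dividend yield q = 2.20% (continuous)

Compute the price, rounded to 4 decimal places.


Answer: Price = 15.7617

Derivation:
d1 = (ln(S/K) + (r - q + 0.5*sigma^2) * T) / (sigma * sqrt(T)) = 0.48740468
d2 = d1 - sigma * sqrt(T) = -0.31869705
exp(-rT) = 0.90664890; exp(-qT) = 0.95695396
C = S_0 * exp(-qT) * N(d1) - K * exp(-rT) * N(d2)
N(d1) = 0.68701421; N(d2) = 0.37497813
C = 48.9200 * 0.95695396 * 0.68701421 - 48.2400 * 0.90664890 * 0.37497813 = 15.7617


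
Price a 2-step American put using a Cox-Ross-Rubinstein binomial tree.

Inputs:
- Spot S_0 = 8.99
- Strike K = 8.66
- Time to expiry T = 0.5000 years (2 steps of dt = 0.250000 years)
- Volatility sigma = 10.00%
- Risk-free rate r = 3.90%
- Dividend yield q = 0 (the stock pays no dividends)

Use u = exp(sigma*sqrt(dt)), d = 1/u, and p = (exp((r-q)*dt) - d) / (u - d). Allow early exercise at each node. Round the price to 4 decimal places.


Answer: Price = V(0,0) = 0.0886

Derivation:
dt = T/N = 0.250000
u = exp(sigma*sqrt(dt)) = 1.051271; d = 1/u = 0.951229
p = (exp((r-q)*dt) - d) / (u - d) = 0.585439
Discount per step: exp(-r*dt) = 0.990297
Stock lattice S(k, i) with i counting down-moves:
  k=0: S(0,0) = 8.9900
  k=1: S(1,0) = 9.4509; S(1,1) = 8.5516
  k=2: S(2,0) = 9.9355; S(2,1) = 8.9900; S(2,2) = 8.1345
Terminal payoffs V(N, i) = max(K - S_T, 0):
  V(2,0) = 0.000000; V(2,1) = 0.000000; V(2,2) = 0.525512
Backward induction: V(k, i) = exp(-r*dt) * [p * V(k+1, i) + (1-p) * V(k+1, i+1)]; then take max(V_cont, immediate exercise) for American.
  V(1,0) = exp(-r*dt) * [p*0.000000 + (1-p)*0.000000] = 0.000000; exercise = 0.000000; V(1,0) = max -> 0.000000
  V(1,1) = exp(-r*dt) * [p*0.000000 + (1-p)*0.525512] = 0.215743; exercise = 0.108447; V(1,1) = max -> 0.215743
  V(0,0) = exp(-r*dt) * [p*0.000000 + (1-p)*0.215743] = 0.088571; exercise = 0.000000; V(0,0) = max -> 0.088571


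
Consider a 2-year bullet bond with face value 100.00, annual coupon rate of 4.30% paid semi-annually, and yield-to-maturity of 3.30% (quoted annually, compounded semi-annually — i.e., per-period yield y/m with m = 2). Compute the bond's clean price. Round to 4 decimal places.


Coupon per period c = face * coupon_rate / m = 2.150000
Periods per year m = 2; per-period yield y/m = 0.016500
Number of cashflows N = 4
Cashflows (t years, CF_t, discount factor 1/(1+y/m)^(m*t), PV):
  t = 0.5000: CF_t = 2.150000, DF = 0.983768, PV = 2.115101
  t = 1.0000: CF_t = 2.150000, DF = 0.967799, PV = 2.080768
  t = 1.5000: CF_t = 2.150000, DF = 0.952090, PV = 2.046993
  t = 2.0000: CF_t = 102.150000, DF = 0.936635, PV = 95.677284
Price P = sum_t PV_t = 101.920146

Answer: Price = 101.9201


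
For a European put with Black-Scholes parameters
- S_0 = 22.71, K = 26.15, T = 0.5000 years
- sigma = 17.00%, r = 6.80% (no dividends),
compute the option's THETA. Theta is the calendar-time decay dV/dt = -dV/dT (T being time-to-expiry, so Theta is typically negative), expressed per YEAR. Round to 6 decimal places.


Answer: Theta = 0.653522

Derivation:
d1 = -0.8303832316; d2 = -0.9505913844
phi(d1) = 0.2826045555; exp(-qT) = 1.0000000000; exp(-rT) = 0.9665715046
Theta = -S*exp(-qT)*phi(d1)*sigma/(2*sqrt(T)) + r*K*exp(-rT)*N(-d2) - q*S*exp(-qT)*N(-d1)
N(-d1) = 0.7968389284; N(-d2) = 0.8290940781; sqrt(T) = 0.7071067812
Term 1 = -22.7100 * 1.0000000000 * 0.2826045555 * 0.1700 / (2 * 0.7071067812) = -0.7714898488
Term 2 = 0.0680 * 26.1500 * 0.9665715046 * 0.8290940781 = 1.4250116231
Term 3 = 0 (no dividend yield, q = 0)
Theta = -0.7714898488 + (1.4250116231) + (0.0000000000) = 0.653522


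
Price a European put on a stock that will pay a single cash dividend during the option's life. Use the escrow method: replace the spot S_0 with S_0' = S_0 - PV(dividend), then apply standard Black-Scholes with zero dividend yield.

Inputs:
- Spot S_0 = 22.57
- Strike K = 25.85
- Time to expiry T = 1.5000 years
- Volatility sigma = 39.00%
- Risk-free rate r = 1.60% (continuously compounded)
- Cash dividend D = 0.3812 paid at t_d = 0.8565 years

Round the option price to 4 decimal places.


Answer: Price = 6.1557

Derivation:
PV(D) = D * exp(-r * t_d) = 0.3812 * 0.98638947 = 0.37601167
S_0' = S_0 - PV(D) = 22.5700 - 0.37601167 = 22.19398833
d1 = (ln(S_0'/K) + (r + sigma^2/2)*T) / (sigma*sqrt(T)) = -0.03017718
d2 = d1 - sigma*sqrt(T) = -0.50782768
exp(-rT) = 0.97628571
N(-d1) = 0.51203713; N(-d2) = 0.69421290
P = K * exp(-rT) * N(-d2) - S_0' * N(-d1) = 25.8500 * 0.97628571 * 0.69421290 - 22.19398833 * 0.51203713 = 6.1557


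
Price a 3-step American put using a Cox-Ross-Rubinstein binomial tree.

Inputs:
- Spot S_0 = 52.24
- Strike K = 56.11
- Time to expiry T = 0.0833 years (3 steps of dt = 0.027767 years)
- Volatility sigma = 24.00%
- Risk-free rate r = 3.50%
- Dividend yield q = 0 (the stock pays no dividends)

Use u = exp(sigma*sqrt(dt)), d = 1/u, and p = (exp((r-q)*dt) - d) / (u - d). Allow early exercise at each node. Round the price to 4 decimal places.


dt = T/N = 0.027767
u = exp(sigma*sqrt(dt)) = 1.040802; d = 1/u = 0.960797
p = (exp((r-q)*dt) - d) / (u - d) = 0.502156
Discount per step: exp(-r*dt) = 0.999029
Stock lattice S(k, i) with i counting down-moves:
  k=0: S(0,0) = 52.2400
  k=1: S(1,0) = 54.3715; S(1,1) = 50.1920
  k=2: S(2,0) = 56.5900; S(2,1) = 52.2400; S(2,2) = 48.2244
  k=3: S(3,0) = 58.8990; S(3,1) = 54.3715; S(3,2) = 50.1920; S(3,3) = 46.3338
Terminal payoffs V(N, i) = max(K - S_T, 0):
  V(3,0) = 0.000000; V(3,1) = 1.738480; V(3,2) = 5.917958; V(3,3) = 9.776164
Backward induction: V(k, i) = exp(-r*dt) * [p * V(k+1, i) + (1-p) * V(k+1, i+1)]; then take max(V_cont, immediate exercise) for American.
  V(2,0) = exp(-r*dt) * [p*0.000000 + (1-p)*1.738480] = 0.864651; exercise = 0.000000; V(2,0) = max -> 0.864651
  V(2,1) = exp(-r*dt) * [p*1.738480 + (1-p)*5.917958] = 3.815497; exercise = 3.870000; V(2,1) = max -> 3.870000
  V(2,2) = exp(-r*dt) * [p*5.917958 + (1-p)*9.776164] = 7.831127; exercise = 7.885630; V(2,2) = max -> 7.885630
  V(1,0) = exp(-r*dt) * [p*0.864651 + (1-p)*3.870000] = 2.358552; exercise = 1.738480; V(1,0) = max -> 2.358552
  V(1,1) = exp(-r*dt) * [p*3.870000 + (1-p)*7.885630] = 5.863455; exercise = 5.917958; V(1,1) = max -> 5.917958
  V(0,0) = exp(-r*dt) * [p*2.358552 + (1-p)*5.917958] = 4.126567; exercise = 3.870000; V(0,0) = max -> 4.126567

Answer: Price = V(0,0) = 4.1266


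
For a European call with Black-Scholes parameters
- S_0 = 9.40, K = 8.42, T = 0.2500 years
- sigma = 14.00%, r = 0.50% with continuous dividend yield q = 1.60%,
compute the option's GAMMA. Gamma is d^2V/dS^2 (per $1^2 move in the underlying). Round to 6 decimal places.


Answer: Gamma = 0.176472

Derivation:
d1 = 1.5685694432; d2 = 1.4985694432
phi(d1) = 0.1165839596; exp(-qT) = 0.9960079893; exp(-rT) = 0.9987507809
Gamma = exp(-qT) * phi(d1) / (S * sigma * sqrt(T)) = 0.9960079893 * 0.1165839596 / (9.4000 * 0.1400 * 0.5000000000) = 0.176472


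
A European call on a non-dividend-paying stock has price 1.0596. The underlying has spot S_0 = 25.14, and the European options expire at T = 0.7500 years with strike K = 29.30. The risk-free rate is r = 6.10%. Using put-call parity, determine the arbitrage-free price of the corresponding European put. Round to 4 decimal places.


Answer: Put price = 3.9093

Derivation:
Put-call parity: C - P = S_0 * exp(-qT) - K * exp(-rT).
S_0 * exp(-qT) = 25.1400 * 1.00000000 = 25.14000000
K * exp(-rT) = 29.3000 * 0.95528075 = 27.98972605
P = C - S*exp(-qT) + K*exp(-rT)
P = 1.0596 - 25.14000000 + 27.98972605 = 3.9093


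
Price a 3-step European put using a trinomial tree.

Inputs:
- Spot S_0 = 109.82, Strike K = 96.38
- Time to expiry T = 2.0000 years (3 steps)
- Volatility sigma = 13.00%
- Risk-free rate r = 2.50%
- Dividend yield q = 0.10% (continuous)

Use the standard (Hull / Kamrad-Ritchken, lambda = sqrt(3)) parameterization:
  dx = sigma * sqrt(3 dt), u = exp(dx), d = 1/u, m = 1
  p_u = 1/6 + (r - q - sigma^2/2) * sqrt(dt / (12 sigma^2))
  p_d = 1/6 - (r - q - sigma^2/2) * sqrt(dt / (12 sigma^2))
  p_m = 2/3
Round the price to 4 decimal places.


dt = T/N = 0.666667; dx = sigma*sqrt(3*dt) = 0.183848
u = exp(dx) = 1.201833; d = 1/u = 0.832062
p_u = 0.194860, p_m = 0.666667, p_d = 0.138473
Discount per step: exp(-r*dt) = 0.983471
Stock lattice S(k, j) with j the centered position index:
  k=0: S(0,+0) = 109.8200
  k=1: S(1,-1) = 91.3771; S(1,+0) = 109.8200; S(1,+1) = 131.9853
  k=2: S(2,-2) = 76.0315; S(2,-1) = 91.3771; S(2,+0) = 109.8200; S(2,+1) = 131.9853; S(2,+2) = 158.6242
  k=3: S(3,-3) = 63.2629; S(3,-2) = 76.0315; S(3,-1) = 91.3771; S(3,+0) = 109.8200; S(3,+1) = 131.9853; S(3,+2) = 158.6242; S(3,+3) = 190.6398
Terminal payoffs V(N, j) = max(K - S_T, 0):
  V(3,-3) = 33.117080; V(3,-2) = 20.348545; V(3,-1) = 5.002900; V(3,+0) = 0.000000; V(3,+1) = 0.000000; V(3,+2) = 0.000000; V(3,+3) = 0.000000
Backward induction: V(k, j) = exp(-r*dt) * [p_u * V(k+1, j+1) + p_m * V(k+1, j) + p_d * V(k+1, j-1)]
  V(2,-2) = exp(-r*dt) * [p_u*5.002900 + p_m*20.348545 + p_d*33.117080] = 18.810255
  V(2,-1) = exp(-r*dt) * [p_u*0.000000 + p_m*5.002900 + p_d*20.348545] = 6.051292
  V(2,+0) = exp(-r*dt) * [p_u*0.000000 + p_m*0.000000 + p_d*5.002900] = 0.681316
  V(2,+1) = exp(-r*dt) * [p_u*0.000000 + p_m*0.000000 + p_d*0.000000] = 0.000000
  V(2,+2) = exp(-r*dt) * [p_u*0.000000 + p_m*0.000000 + p_d*0.000000] = 0.000000
  V(1,-1) = exp(-r*dt) * [p_u*0.681316 + p_m*6.051292 + p_d*18.810255] = 6.659744
  V(1,+0) = exp(-r*dt) * [p_u*0.000000 + p_m*0.681316 + p_d*6.051292] = 1.270794
  V(1,+1) = exp(-r*dt) * [p_u*0.000000 + p_m*0.000000 + p_d*0.681316] = 0.092785
  V(0,+0) = exp(-r*dt) * [p_u*0.092785 + p_m*1.270794 + p_d*6.659744] = 1.757927

Answer: Price = V(0,0) = 1.7579


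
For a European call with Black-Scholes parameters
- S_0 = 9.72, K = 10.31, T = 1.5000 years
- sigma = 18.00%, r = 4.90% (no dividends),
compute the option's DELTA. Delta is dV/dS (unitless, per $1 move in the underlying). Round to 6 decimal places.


Answer: Delta = 0.569980

Derivation:
d1 = 0.1763238902; d2 = -0.0441301866
phi(d1) = 0.3927886530; exp(-qT) = 1.0000000000; exp(-rT) = 0.9291361458
N(d1) = 0.5699802528
Delta = exp(-qT) * N(d1) = 1.0000000000 * 0.5699802528 = 0.569980


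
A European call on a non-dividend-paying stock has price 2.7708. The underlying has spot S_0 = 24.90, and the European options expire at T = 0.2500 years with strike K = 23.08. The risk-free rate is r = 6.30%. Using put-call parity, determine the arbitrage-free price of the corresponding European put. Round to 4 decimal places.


Answer: Put price = 0.5901

Derivation:
Put-call parity: C - P = S_0 * exp(-qT) - K * exp(-rT).
S_0 * exp(-qT) = 24.9000 * 1.00000000 = 24.90000000
K * exp(-rT) = 23.0800 * 0.98437338 = 22.71933767
P = C - S*exp(-qT) + K*exp(-rT)
P = 2.7708 - 24.90000000 + 22.71933767 = 0.5901


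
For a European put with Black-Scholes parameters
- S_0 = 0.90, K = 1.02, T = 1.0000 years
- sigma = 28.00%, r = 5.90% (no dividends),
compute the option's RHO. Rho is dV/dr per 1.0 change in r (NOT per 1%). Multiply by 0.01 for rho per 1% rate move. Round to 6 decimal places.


d1 = -0.0962969391; d2 = -0.3762969391
phi(d1) = 0.3970968460; exp(-qT) = 1.0000000000; exp(-rT) = 0.9427067692
N(-d2) = 0.6466519227
Rho = -K*T*exp(-rT)*N(-d2) = -1.0200 * 1.0000 * 0.9427067692 * 0.6466519227 = -0.621795

Answer: Rho = -0.621795


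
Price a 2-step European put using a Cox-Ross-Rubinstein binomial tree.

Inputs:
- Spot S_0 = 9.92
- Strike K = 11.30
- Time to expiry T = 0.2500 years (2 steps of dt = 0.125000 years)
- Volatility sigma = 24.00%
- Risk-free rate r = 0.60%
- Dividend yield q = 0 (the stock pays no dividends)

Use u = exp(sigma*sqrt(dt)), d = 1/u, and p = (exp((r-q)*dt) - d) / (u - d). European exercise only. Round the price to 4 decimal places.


Answer: Price = V(0,0) = 1.4691

Derivation:
dt = T/N = 0.125000
u = exp(sigma*sqrt(dt)) = 1.088557; d = 1/u = 0.918647
p = (exp((r-q)*dt) - d) / (u - d) = 0.483215
Discount per step: exp(-r*dt) = 0.999250
Stock lattice S(k, i) with i counting down-moves:
  k=0: S(0,0) = 9.9200
  k=1: S(1,0) = 10.7985; S(1,1) = 9.1130
  k=2: S(2,0) = 11.7548; S(2,1) = 9.9200; S(2,2) = 8.3716
Terminal payoffs V(N, i) = max(K - S_T, 0):
  V(2,0) = 0.000000; V(2,1) = 1.380000; V(2,2) = 2.928381
Backward induction: V(k, i) = exp(-r*dt) * [p * V(k+1, i) + (1-p) * V(k+1, i+1)].
  V(1,0) = exp(-r*dt) * [p*0.000000 + (1-p)*1.380000] = 0.712628
  V(1,1) = exp(-r*dt) * [p*1.380000 + (1-p)*2.928381] = 2.178545
  V(0,0) = exp(-r*dt) * [p*0.712628 + (1-p)*2.178545] = 1.469089


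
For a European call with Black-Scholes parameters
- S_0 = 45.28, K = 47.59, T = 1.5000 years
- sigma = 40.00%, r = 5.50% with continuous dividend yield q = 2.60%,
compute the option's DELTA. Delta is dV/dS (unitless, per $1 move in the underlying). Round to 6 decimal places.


Answer: Delta = 0.569164

Derivation:
d1 = 0.2321764749; d2 = -0.2577214736
phi(d1) = 0.3883332210; exp(-qT) = 0.9617507091; exp(-rT) = 0.9208114379
N(d1) = 0.5917995256
Delta = exp(-qT) * N(d1) = 0.9617507091 * 0.5917995256 = 0.569164


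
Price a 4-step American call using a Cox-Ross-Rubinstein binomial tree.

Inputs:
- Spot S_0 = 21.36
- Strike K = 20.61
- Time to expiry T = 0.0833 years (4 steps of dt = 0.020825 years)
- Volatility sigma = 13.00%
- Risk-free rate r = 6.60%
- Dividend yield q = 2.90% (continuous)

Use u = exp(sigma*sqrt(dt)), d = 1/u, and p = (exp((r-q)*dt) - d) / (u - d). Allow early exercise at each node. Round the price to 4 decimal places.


Answer: Price = V(0,0) = 0.8634

Derivation:
dt = T/N = 0.020825
u = exp(sigma*sqrt(dt)) = 1.018937; d = 1/u = 0.981415
p = (exp((r-q)*dt) - d) / (u - d) = 0.515853
Discount per step: exp(-r*dt) = 0.998626
Stock lattice S(k, i) with i counting down-moves:
  k=0: S(0,0) = 21.3600
  k=1: S(1,0) = 21.7645; S(1,1) = 20.9630
  k=2: S(2,0) = 22.1767; S(2,1) = 21.3600; S(2,2) = 20.5734
  k=3: S(3,0) = 22.5966; S(3,1) = 21.7645; S(3,2) = 20.9630; S(3,3) = 20.1911
  k=4: S(4,0) = 23.0245; S(4,1) = 22.1767; S(4,2) = 21.3600; S(4,3) = 20.5734; S(4,4) = 19.8158
Terminal payoffs V(N, i) = max(S_T - K, 0):
  V(4,0) = 2.414538; V(4,1) = 1.566658; V(4,2) = 0.750000; V(4,3) = 0.000000; V(4,4) = 0.000000
Backward induction: V(k, i) = exp(-r*dt) * [p * V(k+1, i) + (1-p) * V(k+1, i+1)]; then take max(V_cont, immediate exercise) for American.
  V(3,0) = exp(-r*dt) * [p*2.414538 + (1-p)*1.566658] = 2.001287; exercise = 1.986622; V(3,0) = max -> 2.001287
  V(3,1) = exp(-r*dt) * [p*1.566658 + (1-p)*0.750000] = 1.169667; exercise = 1.154499; V(3,1) = max -> 1.169667
  V(3,2) = exp(-r*dt) * [p*0.750000 + (1-p)*0.000000] = 0.386358; exercise = 0.353019; V(3,2) = max -> 0.386358
  V(3,3) = exp(-r*dt) * [p*0.000000 + (1-p)*0.000000] = 0.000000; exercise = 0.000000; V(3,3) = max -> 0.000000
  V(2,0) = exp(-r*dt) * [p*2.001287 + (1-p)*1.169667] = 1.596465; exercise = 1.566658; V(2,0) = max -> 1.596465
  V(2,1) = exp(-r*dt) * [p*1.169667 + (1-p)*0.386358] = 0.789345; exercise = 0.750000; V(2,1) = max -> 0.789345
  V(2,2) = exp(-r*dt) * [p*0.386358 + (1-p)*0.000000] = 0.199030; exercise = 0.000000; V(2,2) = max -> 0.199030
  V(1,0) = exp(-r*dt) * [p*1.596465 + (1-p)*0.789345] = 1.204044; exercise = 1.154499; V(1,0) = max -> 1.204044
  V(1,1) = exp(-r*dt) * [p*0.789345 + (1-p)*0.199030] = 0.502854; exercise = 0.353019; V(1,1) = max -> 0.502854
  V(0,0) = exp(-r*dt) * [p*1.204044 + (1-p)*0.502854] = 0.863378; exercise = 0.750000; V(0,0) = max -> 0.863378


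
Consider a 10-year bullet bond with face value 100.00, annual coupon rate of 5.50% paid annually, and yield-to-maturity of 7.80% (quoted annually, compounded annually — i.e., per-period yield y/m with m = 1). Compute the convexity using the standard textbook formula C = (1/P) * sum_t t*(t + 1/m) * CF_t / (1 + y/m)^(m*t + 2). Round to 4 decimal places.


Coupon per period c = face * coupon_rate / m = 5.500000
Periods per year m = 1; per-period yield y/m = 0.078000
Number of cashflows N = 10
Cashflows (t years, CF_t, discount factor 1/(1+y/m)^(m*t), PV):
  t = 1.0000: CF_t = 5.500000, DF = 0.927644, PV = 5.102041
  t = 2.0000: CF_t = 5.500000, DF = 0.860523, PV = 4.732876
  t = 3.0000: CF_t = 5.500000, DF = 0.798259, PV = 4.390423
  t = 4.0000: CF_t = 5.500000, DF = 0.740500, PV = 4.072749
  t = 5.0000: CF_t = 5.500000, DF = 0.686920, PV = 3.778060
  t = 6.0000: CF_t = 5.500000, DF = 0.637217, PV = 3.504694
  t = 7.0000: CF_t = 5.500000, DF = 0.591111, PV = 3.251108
  t = 8.0000: CF_t = 5.500000, DF = 0.548340, PV = 3.015870
  t = 9.0000: CF_t = 5.500000, DF = 0.508664, PV = 2.797653
  t = 10.0000: CF_t = 105.500000, DF = 0.471859, PV = 49.781142
Price P = sum_t PV_t = 84.426616
Convexity numerator sum_t t*(t + 1/m) * CF_t / (1+y/m)^(m*t + 2):
  t = 1.0000: term = 8.780847
  t = 2.0000: term = 24.436494
  t = 3.0000: term = 45.336724
  t = 4.0000: term = 70.093883
  t = 5.0000: term = 97.533233
  t = 6.0000: term = 126.666536
  t = 7.0000: term = 156.668566
  t = 8.0000: term = 186.856228
  t = 9.0000: term = 216.670023
  t = 10.0000: term = 4712.159850
Convexity = (1/P) * sum = 5645.202383 / 84.426616 = 66.865198

Answer: Convexity = 66.8652


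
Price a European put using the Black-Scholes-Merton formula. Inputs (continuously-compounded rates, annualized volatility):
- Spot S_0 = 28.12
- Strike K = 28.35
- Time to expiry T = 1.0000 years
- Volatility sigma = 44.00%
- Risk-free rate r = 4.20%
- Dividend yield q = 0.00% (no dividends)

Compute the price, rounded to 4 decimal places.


d1 = (ln(S/K) + (r - q + 0.5*sigma^2) * T) / (sigma * sqrt(T)) = 0.29694099
d2 = d1 - sigma * sqrt(T) = -0.14305901
exp(-rT) = 0.95886978; exp(-qT) = 1.00000000
P = K * exp(-rT) * N(-d2) - S_0 * exp(-qT) * N(-d1)
N(-d1) = 0.38325578; N(-d2) = 0.55687821
P = 28.3500 * 0.95886978 * 0.55687821 - 28.1200 * 1.00000000 * 0.38325578 = 4.3610

Answer: Price = 4.3610


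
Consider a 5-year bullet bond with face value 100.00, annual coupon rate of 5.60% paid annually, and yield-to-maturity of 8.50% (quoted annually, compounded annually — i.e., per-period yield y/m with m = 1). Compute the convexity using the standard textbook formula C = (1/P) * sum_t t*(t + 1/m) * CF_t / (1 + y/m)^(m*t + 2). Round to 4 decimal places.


Coupon per period c = face * coupon_rate / m = 5.600000
Periods per year m = 1; per-period yield y/m = 0.085000
Number of cashflows N = 5
Cashflows (t years, CF_t, discount factor 1/(1+y/m)^(m*t), PV):
  t = 1.0000: CF_t = 5.600000, DF = 0.921659, PV = 5.161290
  t = 2.0000: CF_t = 5.600000, DF = 0.849455, PV = 4.756950
  t = 3.0000: CF_t = 5.600000, DF = 0.782908, PV = 4.384285
  t = 4.0000: CF_t = 5.600000, DF = 0.721574, PV = 4.040816
  t = 5.0000: CF_t = 105.600000, DF = 0.665045, PV = 70.228797
Price P = sum_t PV_t = 88.572138
Convexity numerator sum_t t*(t + 1/m) * CF_t / (1+y/m)^(m*t + 2):
  t = 1.0000: term = 8.768571
  t = 2.0000: term = 24.244896
  t = 3.0000: term = 44.691052
  t = 4.0000: term = 68.649850
  t = 5.0000: term = 1789.686679
Convexity = (1/P) * sum = 1936.041048 / 88.572138 = 21.858353

Answer: Convexity = 21.8584


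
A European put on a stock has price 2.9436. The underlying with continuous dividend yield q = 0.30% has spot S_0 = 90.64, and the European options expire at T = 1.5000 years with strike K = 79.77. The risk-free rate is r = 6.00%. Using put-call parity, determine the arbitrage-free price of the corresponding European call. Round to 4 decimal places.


Put-call parity: C - P = S_0 * exp(-qT) - K * exp(-rT).
S_0 * exp(-qT) = 90.6400 * 0.99551011 = 90.23303635
K * exp(-rT) = 79.7700 * 0.91393119 = 72.90429065
C = P + S*exp(-qT) - K*exp(-rT)
C = 2.9436 + 90.23303635 - 72.90429065 = 20.2723

Answer: Call price = 20.2723


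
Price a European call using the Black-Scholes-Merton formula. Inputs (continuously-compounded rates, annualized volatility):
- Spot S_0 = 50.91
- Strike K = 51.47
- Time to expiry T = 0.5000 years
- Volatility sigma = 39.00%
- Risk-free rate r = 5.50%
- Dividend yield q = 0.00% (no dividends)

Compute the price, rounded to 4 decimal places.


Answer: Price = 5.9654

Derivation:
d1 = (ln(S/K) + (r - q + 0.5*sigma^2) * T) / (sigma * sqrt(T)) = 0.19793643
d2 = d1 - sigma * sqrt(T) = -0.07783522
exp(-rT) = 0.97287468; exp(-qT) = 1.00000000
C = S_0 * exp(-qT) * N(d1) - K * exp(-rT) * N(d2)
N(d1) = 0.57845260; N(d2) = 0.46897957
C = 50.9100 * 1.00000000 * 0.57845260 - 51.4700 * 0.97287468 * 0.46897957 = 5.9654


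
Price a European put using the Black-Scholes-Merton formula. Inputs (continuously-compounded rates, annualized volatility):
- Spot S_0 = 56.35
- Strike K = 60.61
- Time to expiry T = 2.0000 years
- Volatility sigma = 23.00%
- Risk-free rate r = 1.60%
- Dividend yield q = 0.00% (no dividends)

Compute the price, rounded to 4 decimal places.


d1 = (ln(S/K) + (r - q + 0.5*sigma^2) * T) / (sigma * sqrt(T)) = 0.03696122
d2 = d1 - sigma * sqrt(T) = -0.28830790
exp(-rT) = 0.96850658; exp(-qT) = 1.00000000
P = K * exp(-rT) * N(-d2) - S_0 * exp(-qT) * N(-d1)
N(-d1) = 0.48525796; N(-d2) = 0.61344447
P = 60.6100 * 0.96850658 * 0.61344447 - 56.3500 * 1.00000000 * 0.48525796 = 8.6656

Answer: Price = 8.6656


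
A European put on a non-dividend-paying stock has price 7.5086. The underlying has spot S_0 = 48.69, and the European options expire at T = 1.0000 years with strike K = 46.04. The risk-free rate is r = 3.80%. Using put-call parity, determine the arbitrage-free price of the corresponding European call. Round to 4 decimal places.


Answer: Call price = 11.8753

Derivation:
Put-call parity: C - P = S_0 * exp(-qT) - K * exp(-rT).
S_0 * exp(-qT) = 48.6900 * 1.00000000 = 48.69000000
K * exp(-rT) = 46.0400 * 0.96271294 = 44.32330380
C = P + S*exp(-qT) - K*exp(-rT)
C = 7.5086 + 48.69000000 - 44.32330380 = 11.8753


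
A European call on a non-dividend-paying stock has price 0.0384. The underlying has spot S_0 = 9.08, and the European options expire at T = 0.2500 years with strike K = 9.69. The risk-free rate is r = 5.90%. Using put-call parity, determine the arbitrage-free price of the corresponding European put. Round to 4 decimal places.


Answer: Put price = 0.5065

Derivation:
Put-call parity: C - P = S_0 * exp(-qT) - K * exp(-rT).
S_0 * exp(-qT) = 9.0800 * 1.00000000 = 9.08000000
K * exp(-rT) = 9.6900 * 0.98535825 = 9.54812143
P = C - S*exp(-qT) + K*exp(-rT)
P = 0.0384 - 9.08000000 + 9.54812143 = 0.5065


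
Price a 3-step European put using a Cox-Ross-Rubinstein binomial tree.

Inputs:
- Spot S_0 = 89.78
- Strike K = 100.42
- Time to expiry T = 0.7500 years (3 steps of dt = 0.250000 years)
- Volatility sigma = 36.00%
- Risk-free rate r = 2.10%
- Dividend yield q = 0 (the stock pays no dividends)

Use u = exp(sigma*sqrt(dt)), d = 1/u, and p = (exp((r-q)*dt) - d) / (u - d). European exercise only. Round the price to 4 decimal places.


dt = T/N = 0.250000
u = exp(sigma*sqrt(dt)) = 1.197217; d = 1/u = 0.835270
p = (exp((r-q)*dt) - d) / (u - d) = 0.469664
Discount per step: exp(-r*dt) = 0.994764
Stock lattice S(k, i) with i counting down-moves:
  k=0: S(0,0) = 89.7800
  k=1: S(1,0) = 107.4862; S(1,1) = 74.9906
  k=2: S(2,0) = 128.6843; S(2,1) = 89.7800; S(2,2) = 62.6374
  k=3: S(3,0) = 154.0631; S(3,1) = 107.4862; S(3,2) = 74.9906; S(3,3) = 52.3191
Terminal payoffs V(N, i) = max(K - S_T, 0):
  V(3,0) = 0.000000; V(3,1) = 0.000000; V(3,2) = 25.429440; V(3,3) = 48.100862
Backward induction: V(k, i) = exp(-r*dt) * [p * V(k+1, i) + (1-p) * V(k+1, i+1)].
  V(2,0) = exp(-r*dt) * [p*0.000000 + (1-p)*0.000000] = 0.000000
  V(2,1) = exp(-r*dt) * [p*0.000000 + (1-p)*25.429440] = 13.415528
  V(2,2) = exp(-r*dt) * [p*25.429440 + (1-p)*48.100862] = 37.256796
  V(1,0) = exp(-r*dt) * [p*0.000000 + (1-p)*13.415528] = 7.077481
  V(1,1) = exp(-r*dt) * [p*13.415528 + (1-p)*37.256796] = 25.922954
  V(0,0) = exp(-r*dt) * [p*7.077481 + (1-p)*25.922954] = 16.982519

Answer: Price = V(0,0) = 16.9825


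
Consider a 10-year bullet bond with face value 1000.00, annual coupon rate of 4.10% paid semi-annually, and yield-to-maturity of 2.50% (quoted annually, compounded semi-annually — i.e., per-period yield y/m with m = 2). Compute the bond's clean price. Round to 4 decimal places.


Coupon per period c = face * coupon_rate / m = 20.500000
Periods per year m = 2; per-period yield y/m = 0.012500
Number of cashflows N = 20
Cashflows (t years, CF_t, discount factor 1/(1+y/m)^(m*t), PV):
  t = 0.5000: CF_t = 20.500000, DF = 0.987654, PV = 20.246914
  t = 1.0000: CF_t = 20.500000, DF = 0.975461, PV = 19.996952
  t = 1.5000: CF_t = 20.500000, DF = 0.963418, PV = 19.750076
  t = 2.0000: CF_t = 20.500000, DF = 0.951524, PV = 19.506248
  t = 2.5000: CF_t = 20.500000, DF = 0.939777, PV = 19.265430
  t = 3.0000: CF_t = 20.500000, DF = 0.928175, PV = 19.027585
  t = 3.5000: CF_t = 20.500000, DF = 0.916716, PV = 18.792677
  t = 4.0000: CF_t = 20.500000, DF = 0.905398, PV = 18.560668
  t = 4.5000: CF_t = 20.500000, DF = 0.894221, PV = 18.331524
  t = 5.0000: CF_t = 20.500000, DF = 0.883181, PV = 18.105209
  t = 5.5000: CF_t = 20.500000, DF = 0.872277, PV = 17.881688
  t = 6.0000: CF_t = 20.500000, DF = 0.861509, PV = 17.660926
  t = 6.5000: CF_t = 20.500000, DF = 0.850873, PV = 17.442890
  t = 7.0000: CF_t = 20.500000, DF = 0.840368, PV = 17.227546
  t = 7.5000: CF_t = 20.500000, DF = 0.829993, PV = 17.014860
  t = 8.0000: CF_t = 20.500000, DF = 0.819746, PV = 16.804800
  t = 8.5000: CF_t = 20.500000, DF = 0.809626, PV = 16.597333
  t = 9.0000: CF_t = 20.500000, DF = 0.799631, PV = 16.392428
  t = 9.5000: CF_t = 20.500000, DF = 0.789759, PV = 16.190052
  t = 10.0000: CF_t = 1020.500000, DF = 0.780009, PV = 795.998724
Price P = sum_t PV_t = 1140.794529

Answer: Price = 1140.7945


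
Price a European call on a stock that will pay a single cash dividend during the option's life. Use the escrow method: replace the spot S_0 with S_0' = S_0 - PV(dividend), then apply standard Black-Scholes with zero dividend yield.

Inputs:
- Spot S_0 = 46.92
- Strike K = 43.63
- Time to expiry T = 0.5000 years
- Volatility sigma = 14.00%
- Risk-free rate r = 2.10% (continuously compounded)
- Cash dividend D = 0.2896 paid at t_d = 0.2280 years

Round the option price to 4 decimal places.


Answer: Price = 4.0119

Derivation:
PV(D) = D * exp(-r * t_d) = 0.2896 * 0.99522344 = 0.28821671
S_0' = S_0 - PV(D) = 46.9200 - 0.28821671 = 46.63178329
d1 = (ln(S_0'/K) + (r + sigma^2/2)*T) / (sigma*sqrt(T)) = 0.82769239
d2 = d1 - sigma*sqrt(T) = 0.72869744
exp(-rT) = 0.98955493
N(d1) = 0.79607764; N(d2) = 0.76690662
C = S_0' * N(d1) - K * exp(-rT) * N(d2) = 46.63178329 * 0.79607764 - 43.6300 * 0.98955493 * 0.76690662 = 4.0119


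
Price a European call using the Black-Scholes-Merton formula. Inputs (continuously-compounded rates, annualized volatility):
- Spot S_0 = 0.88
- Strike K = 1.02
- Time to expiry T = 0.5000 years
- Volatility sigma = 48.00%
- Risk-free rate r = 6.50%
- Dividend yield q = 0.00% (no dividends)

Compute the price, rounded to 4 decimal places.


Answer: Price = 0.0792

Derivation:
d1 = (ln(S/K) + (r - q + 0.5*sigma^2) * T) / (sigma * sqrt(T)) = -0.16951706
d2 = d1 - sigma * sqrt(T) = -0.50892832
exp(-rT) = 0.96802245; exp(-qT) = 1.00000000
C = S_0 * exp(-qT) * N(d1) - K * exp(-rT) * N(d2)
N(d1) = 0.43269498; N(d2) = 0.30540124
C = 0.8800 * 1.00000000 * 0.43269498 - 1.0200 * 0.96802245 * 0.30540124 = 0.0792


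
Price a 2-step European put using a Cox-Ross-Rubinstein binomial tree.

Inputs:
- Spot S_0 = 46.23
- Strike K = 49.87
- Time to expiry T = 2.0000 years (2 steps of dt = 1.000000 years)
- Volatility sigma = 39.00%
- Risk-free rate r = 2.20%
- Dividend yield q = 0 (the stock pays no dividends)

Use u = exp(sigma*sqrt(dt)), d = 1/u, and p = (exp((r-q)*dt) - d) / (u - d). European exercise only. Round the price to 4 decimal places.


Answer: Price = V(0,0) = 10.5777

Derivation:
dt = T/N = 1.000000
u = exp(sigma*sqrt(dt)) = 1.476981; d = 1/u = 0.677057
p = (exp((r-q)*dt) - d) / (u - d) = 0.431525
Discount per step: exp(-r*dt) = 0.978240
Stock lattice S(k, i) with i counting down-moves:
  k=0: S(0,0) = 46.2300
  k=1: S(1,0) = 68.2808; S(1,1) = 31.3003
  k=2: S(2,0) = 100.8495; S(2,1) = 46.2300; S(2,2) = 21.1921
Terminal payoffs V(N, i) = max(K - S_T, 0):
  V(2,0) = 0.000000; V(2,1) = 3.640000; V(2,2) = 28.677890
Backward induction: V(k, i) = exp(-r*dt) * [p * V(k+1, i) + (1-p) * V(k+1, i+1)].
  V(1,0) = exp(-r*dt) * [p*0.000000 + (1-p)*3.640000] = 2.024224
  V(1,1) = exp(-r*dt) * [p*3.640000 + (1-p)*28.677890] = 17.484501
  V(0,0) = exp(-r*dt) * [p*2.024224 + (1-p)*17.484501] = 10.577721


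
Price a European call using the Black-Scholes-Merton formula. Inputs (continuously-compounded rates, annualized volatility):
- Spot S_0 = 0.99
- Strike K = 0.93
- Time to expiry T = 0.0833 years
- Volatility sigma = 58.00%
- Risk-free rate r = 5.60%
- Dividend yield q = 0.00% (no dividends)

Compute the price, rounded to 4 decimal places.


Answer: Price = 0.1011

Derivation:
d1 = (ln(S/K) + (r - q + 0.5*sigma^2) * T) / (sigma * sqrt(T)) = 0.48504865
d2 = d1 - sigma * sqrt(T) = 0.31765056
exp(-rT) = 0.99534606; exp(-qT) = 1.00000000
C = S_0 * exp(-qT) * N(d1) - K * exp(-rT) * N(d2)
N(d1) = 0.68617908; N(d2) = 0.62462499
C = 0.9900 * 1.00000000 * 0.68617908 - 0.9300 * 0.99534606 * 0.62462499 = 0.1011


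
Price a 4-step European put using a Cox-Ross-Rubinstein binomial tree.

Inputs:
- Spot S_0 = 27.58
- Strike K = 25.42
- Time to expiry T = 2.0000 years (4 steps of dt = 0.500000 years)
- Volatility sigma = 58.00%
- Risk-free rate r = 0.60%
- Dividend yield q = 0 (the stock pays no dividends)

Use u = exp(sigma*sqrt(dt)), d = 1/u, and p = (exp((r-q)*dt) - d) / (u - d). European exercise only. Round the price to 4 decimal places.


dt = T/N = 0.500000
u = exp(sigma*sqrt(dt)) = 1.507002; d = 1/u = 0.663569
p = (exp((r-q)*dt) - d) / (u - d) = 0.402445
Discount per step: exp(-r*dt) = 0.997004
Stock lattice S(k, i) with i counting down-moves:
  k=0: S(0,0) = 27.5800
  k=1: S(1,0) = 41.5631; S(1,1) = 18.3012
  k=2: S(2,0) = 62.6357; S(2,1) = 27.5800; S(2,2) = 12.1441
  k=3: S(3,0) = 94.3920; S(3,1) = 41.5631; S(3,2) = 18.3012; S(3,3) = 8.0585
  k=4: S(4,0) = 142.2489; S(4,1) = 62.6357; S(4,2) = 27.5800; S(4,3) = 12.1441; S(4,4) = 5.3474
Terminal payoffs V(N, i) = max(K - S_T, 0):
  V(4,0) = 0.000000; V(4,1) = 0.000000; V(4,2) = 0.000000; V(4,3) = 13.275857; V(4,4) = 20.072639
Backward induction: V(k, i) = exp(-r*dt) * [p * V(k+1, i) + (1-p) * V(k+1, i+1)].
  V(3,0) = exp(-r*dt) * [p*0.000000 + (1-p)*0.000000] = 0.000000
  V(3,1) = exp(-r*dt) * [p*0.000000 + (1-p)*0.000000] = 0.000000
  V(3,2) = exp(-r*dt) * [p*0.000000 + (1-p)*13.275857] = 7.909290
  V(3,3) = exp(-r*dt) * [p*13.275857 + (1-p)*20.072639] = 17.285373
  V(2,0) = exp(-r*dt) * [p*0.000000 + (1-p)*0.000000] = 0.000000
  V(2,1) = exp(-r*dt) * [p*0.000000 + (1-p)*7.909290] = 4.712077
  V(2,2) = exp(-r*dt) * [p*7.909290 + (1-p)*17.285373] = 13.471539
  V(1,0) = exp(-r*dt) * [p*0.000000 + (1-p)*4.712077] = 2.807290
  V(1,1) = exp(-r*dt) * [p*4.712077 + (1-p)*13.471539] = 9.916542
  V(0,0) = exp(-r*dt) * [p*2.807290 + (1-p)*9.916542] = 7.034324

Answer: Price = V(0,0) = 7.0343


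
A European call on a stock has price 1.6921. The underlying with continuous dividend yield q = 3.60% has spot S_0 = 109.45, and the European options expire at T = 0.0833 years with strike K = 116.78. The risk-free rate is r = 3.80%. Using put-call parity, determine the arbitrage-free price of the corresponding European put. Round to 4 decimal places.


Answer: Put price = 8.9808

Derivation:
Put-call parity: C - P = S_0 * exp(-qT) - K * exp(-rT).
S_0 * exp(-qT) = 109.4500 * 0.99700569 = 109.12227298
K * exp(-rT) = 116.7800 * 0.99683960 = 116.41092902
P = C - S*exp(-qT) + K*exp(-rT)
P = 1.6921 - 109.12227298 + 116.41092902 = 8.9808


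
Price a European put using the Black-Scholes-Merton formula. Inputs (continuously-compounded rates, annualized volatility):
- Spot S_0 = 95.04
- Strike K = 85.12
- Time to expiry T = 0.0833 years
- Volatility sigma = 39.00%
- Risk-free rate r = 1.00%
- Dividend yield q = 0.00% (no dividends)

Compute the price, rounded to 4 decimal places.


Answer: Price = 0.8638

Derivation:
d1 = (ln(S/K) + (r - q + 0.5*sigma^2) * T) / (sigma * sqrt(T)) = 1.04302574
d2 = d1 - sigma * sqrt(T) = 0.93046496
exp(-rT) = 0.99916735; exp(-qT) = 1.00000000
P = K * exp(-rT) * N(-d2) - S_0 * exp(-qT) * N(-d1)
N(-d1) = 0.14846818; N(-d2) = 0.17606520
P = 85.1200 * 0.99916735 * 0.17606520 - 95.0400 * 1.00000000 * 0.14846818 = 0.8638


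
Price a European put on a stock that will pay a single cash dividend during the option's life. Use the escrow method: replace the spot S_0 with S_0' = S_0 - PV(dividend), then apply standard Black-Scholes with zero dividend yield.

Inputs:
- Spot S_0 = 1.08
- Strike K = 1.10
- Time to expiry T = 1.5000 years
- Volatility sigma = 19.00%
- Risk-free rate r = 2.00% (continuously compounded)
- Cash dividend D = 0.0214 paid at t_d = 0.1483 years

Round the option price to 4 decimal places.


PV(D) = D * exp(-r * t_d) = 0.0214 * 0.99703839 = 0.02133662
S_0' = S_0 - PV(D) = 1.0800 - 0.02133662 = 1.05866338
d1 = (ln(S_0'/K) + (r + sigma^2/2)*T) / (sigma*sqrt(T)) = 0.08066973
d2 = d1 - sigma*sqrt(T) = -0.15203180
exp(-rT) = 0.97044553
N(-d1) = 0.46785231; N(-d2) = 0.56041907
P = K * exp(-rT) * N(-d2) - S_0' * N(-d1) = 1.1000 * 0.97044553 * 0.56041907 - 1.05866338 * 0.46785231 = 0.1029

Answer: Price = 0.1029


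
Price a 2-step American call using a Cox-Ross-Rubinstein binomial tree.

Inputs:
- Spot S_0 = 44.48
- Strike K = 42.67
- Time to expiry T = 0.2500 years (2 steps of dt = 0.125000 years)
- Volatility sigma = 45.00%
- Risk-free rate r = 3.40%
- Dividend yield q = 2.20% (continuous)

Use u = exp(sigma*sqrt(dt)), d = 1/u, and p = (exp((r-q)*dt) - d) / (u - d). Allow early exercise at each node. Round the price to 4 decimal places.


dt = T/N = 0.125000
u = exp(sigma*sqrt(dt)) = 1.172454; d = 1/u = 0.852912
p = (exp((r-q)*dt) - d) / (u - d) = 0.465007
Discount per step: exp(-r*dt) = 0.995759
Stock lattice S(k, i) with i counting down-moves:
  k=0: S(0,0) = 44.4800
  k=1: S(1,0) = 52.1508; S(1,1) = 37.9375
  k=2: S(2,0) = 61.1444; S(2,1) = 44.4800; S(2,2) = 32.3574
Terminal payoffs V(N, i) = max(S_T - K, 0):
  V(2,0) = 18.474365; V(2,1) = 1.810000; V(2,2) = 0.000000
Backward induction: V(k, i) = exp(-r*dt) * [p * V(k+1, i) + (1-p) * V(k+1, i+1)]; then take max(V_cont, immediate exercise) for American.
  V(1,0) = exp(-r*dt) * [p*18.474365 + (1-p)*1.810000] = 9.518501; exercise = 9.480756; V(1,0) = max -> 9.518501
  V(1,1) = exp(-r*dt) * [p*1.810000 + (1-p)*0.000000] = 0.838093; exercise = 0.000000; V(1,1) = max -> 0.838093
  V(0,0) = exp(-r*dt) * [p*9.518501 + (1-p)*0.838093] = 4.853868; exercise = 1.810000; V(0,0) = max -> 4.853868

Answer: Price = V(0,0) = 4.8539


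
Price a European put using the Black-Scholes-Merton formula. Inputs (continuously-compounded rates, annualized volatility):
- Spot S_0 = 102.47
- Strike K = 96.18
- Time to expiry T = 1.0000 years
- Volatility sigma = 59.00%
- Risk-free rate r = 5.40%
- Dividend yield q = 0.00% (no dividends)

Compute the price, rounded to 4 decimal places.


d1 = (ln(S/K) + (r - q + 0.5*sigma^2) * T) / (sigma * sqrt(T)) = 0.49389599
d2 = d1 - sigma * sqrt(T) = -0.09610401
exp(-rT) = 0.94743211; exp(-qT) = 1.00000000
P = K * exp(-rT) * N(-d2) - S_0 * exp(-qT) * N(-d1)
N(-d1) = 0.31068982; N(-d2) = 0.53828101
P = 96.1800 * 0.94743211 * 0.53828101 - 102.4700 * 1.00000000 * 0.31068982 = 17.2139

Answer: Price = 17.2139


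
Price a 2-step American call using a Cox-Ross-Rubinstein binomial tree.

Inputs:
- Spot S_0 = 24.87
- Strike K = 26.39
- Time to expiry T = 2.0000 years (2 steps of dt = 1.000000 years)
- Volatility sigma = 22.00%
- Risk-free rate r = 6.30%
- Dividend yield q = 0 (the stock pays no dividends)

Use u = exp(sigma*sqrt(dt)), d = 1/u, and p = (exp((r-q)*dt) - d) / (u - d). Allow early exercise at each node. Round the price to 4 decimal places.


dt = T/N = 1.000000
u = exp(sigma*sqrt(dt)) = 1.246077; d = 1/u = 0.802519
p = (exp((r-q)*dt) - d) / (u - d) = 0.591824
Discount per step: exp(-r*dt) = 0.938943
Stock lattice S(k, i) with i counting down-moves:
  k=0: S(0,0) = 24.8700
  k=1: S(1,0) = 30.9899; S(1,1) = 19.9586
  k=2: S(2,0) = 38.6158; S(2,1) = 24.8700; S(2,2) = 16.0172
Terminal payoffs V(N, i) = max(S_T - K, 0):
  V(2,0) = 12.225829; V(2,1) = 0.000000; V(2,2) = 0.000000
Backward induction: V(k, i) = exp(-r*dt) * [p * V(k+1, i) + (1-p) * V(k+1, i+1)]; then take max(V_cont, immediate exercise) for American.
  V(1,0) = exp(-r*dt) * [p*12.225829 + (1-p)*0.000000] = 6.793757; exercise = 4.599928; V(1,0) = max -> 6.793757
  V(1,1) = exp(-r*dt) * [p*0.000000 + (1-p)*0.000000] = 0.000000; exercise = 0.000000; V(1,1) = max -> 0.000000
  V(0,0) = exp(-r*dt) * [p*6.793757 + (1-p)*0.000000] = 3.775215; exercise = 0.000000; V(0,0) = max -> 3.775215

Answer: Price = V(0,0) = 3.7752
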